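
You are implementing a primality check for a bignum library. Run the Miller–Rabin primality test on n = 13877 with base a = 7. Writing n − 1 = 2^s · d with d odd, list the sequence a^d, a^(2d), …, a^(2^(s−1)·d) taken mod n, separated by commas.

7233, 13876

n − 1 = 13876 = 2^2 · 3469, so s = 2 and d = 3469.
x_0 = 7^3469 mod 13877 = 7233.
x_1 = 7233^2 mod 13877 = 13876.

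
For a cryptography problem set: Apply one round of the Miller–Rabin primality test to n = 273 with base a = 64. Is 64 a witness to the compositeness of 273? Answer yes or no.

yes

n − 1 = 272 = 2^4 · 17, so s = 4 and d = 17.
Repeated squaring mod 273: 64^1 ≡ 64, 64^2 ≡ 1, 64^4 ≡ 1, 64^8 ≡ 1, 64^16 ≡ 1.
17 = 16 + 1, so 64^17 ≡ 1·64 ≡ 64 (mod 273).
x_0 = 64^17 mod 273 = 64.
x_0 is neither 1 nor 272, so continue squaring.
x_1 = 64^2 mod 273 = 1.
x_1 = 1 but x_0 ≠ ±1, a nontrivial square root of 1 — 64 is a witness and 273 is composite.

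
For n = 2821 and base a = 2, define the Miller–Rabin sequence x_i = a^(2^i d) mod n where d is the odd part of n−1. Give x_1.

1520

n − 1 = 2820 = 2^2 · 705, so s = 2 and d = 705.
Repeated squaring mod 2821: 2^1 ≡ 2, 2^2 ≡ 4, 2^4 ≡ 16, 2^8 ≡ 256, 2^16 ≡ 653, 2^32 ≡ 438, 2^64 ≡ 16, 2^128 ≡ 256, 2^256 ≡ 653, 2^512 ≡ 438.
705 = 512 + 128 + 64 + 1, so 2^705 ≡ 438·256·16·2 ≡ 2605 (mod 2821).
x_0 = 2605.
x_1 = 2605^2 mod 2821 = 1520.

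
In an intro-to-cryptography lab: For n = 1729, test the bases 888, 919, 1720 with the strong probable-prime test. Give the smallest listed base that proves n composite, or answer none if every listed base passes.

none

n − 1 = 1728 = 2^6 · 27, so s = 6 and d = 27.
Base 888: x_0 = 888^27 mod 1729 = 1728. x_0 = 1728 ≡ −1, so 888 is not a witness.
Base 919: x_0 = 919^27 mod 1729 = 1. x_0 = 1, so 919 is not a witness.
Base 1720: x_0 = 1720^27 mod 1729 = 1728. x_0 = 1728 ≡ −1, so 1720 is not a witness.
No listed base is a witness for 1729.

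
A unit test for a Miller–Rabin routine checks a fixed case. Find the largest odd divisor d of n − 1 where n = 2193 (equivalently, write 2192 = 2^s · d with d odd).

137

Halving: 2192 → 1096 → 548 → 274 → 137; 137 is odd.
So 2192 = 2^4 · 137.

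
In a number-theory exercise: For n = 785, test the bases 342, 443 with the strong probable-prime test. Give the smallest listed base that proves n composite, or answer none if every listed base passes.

n − 1 = 784 = 2^4 · 49, so s = 4 and d = 49.
Base 342: x_0 = 342^49 mod 785 = 342. x_0 is neither 1 nor 784, so continue squaring. x_1 = 342^2 mod 785 = 784. x_1 ≡ −1, so 342 is not a witness.
Base 443: x_0 = 443^49 mod 785 = 443. x_0 is neither 1 nor 784, so continue squaring. x_1 = 443^2 mod 785 = 784. x_1 ≡ −1, so 443 is not a witness.
No listed base is a witness for 785.

none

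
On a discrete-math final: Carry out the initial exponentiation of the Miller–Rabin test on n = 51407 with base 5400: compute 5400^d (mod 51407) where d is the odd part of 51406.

1

n − 1 = 51406 = 2^1 · 25703, so s = 1 and d = 25703.
5400^25703 mod 51407 = 1.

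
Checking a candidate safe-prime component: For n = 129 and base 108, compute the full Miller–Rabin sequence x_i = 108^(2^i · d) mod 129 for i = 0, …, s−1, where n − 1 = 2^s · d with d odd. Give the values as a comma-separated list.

108, 54, 78, 21, 54, 78, 21

n − 1 = 128 = 2^7 · 1, so s = 7 and d = 1.
x_0 = 108^1 mod 129 = 108.
x_1 = 108^2 mod 129 = 54.
x_2 = 54^2 mod 129 = 78.
x_3 = 78^2 mod 129 = 21.
x_4 = 21^2 mod 129 = 54.
x_5 = 54^2 mod 129 = 78.
x_6 = 78^2 mod 129 = 21.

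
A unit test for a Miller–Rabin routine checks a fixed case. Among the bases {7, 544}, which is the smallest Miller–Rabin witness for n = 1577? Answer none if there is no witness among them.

n − 1 = 1576 = 2^3 · 197, so s = 3 and d = 197.
Base 7: x_0 = 7^197 mod 1577 = 30. x_0 is neither 1 nor 1576, so continue squaring. x_1 = 30^2 mod 1577 = 900. x_2 = 900^2 mod 1577 = 999. Reached i = s−1 = 2 without hitting −1: 7 is a Miller–Rabin witness and 1577 is composite.
Base 544: x_0 = 544^197 mod 1577 = 1395. x_0 is neither 1 nor 1576, so continue squaring. x_1 = 1395^2 mod 1577 = 7. x_2 = 7^2 mod 1577 = 49. Reached i = s−1 = 2 without hitting −1: 544 is a Miller–Rabin witness and 1577 is composite.
The smallest witness among the given bases is 7.

7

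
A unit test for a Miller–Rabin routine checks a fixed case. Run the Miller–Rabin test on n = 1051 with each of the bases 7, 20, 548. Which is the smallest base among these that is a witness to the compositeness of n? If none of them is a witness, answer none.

n − 1 = 1050 = 2^1 · 525, so s = 1 and d = 525.
Base 7: x_0 = 7^525 mod 1051 = 1050. x_0 = 1050 ≡ −1, so 7 is not a witness.
Base 20: x_0 = 20^525 mod 1051 = 1. x_0 = 1, so 20 is not a witness.
Base 548: x_0 = 548^525 mod 1051 = 1050. x_0 = 1050 ≡ −1, so 548 is not a witness.
No listed base is a witness for 1051.

none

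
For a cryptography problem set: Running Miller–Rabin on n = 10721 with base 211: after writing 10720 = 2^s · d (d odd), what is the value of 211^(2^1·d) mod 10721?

n − 1 = 10720 = 2^5 · 335, so s = 5 and d = 335.
x_0 = 211^335 mod 10721 = 2508.
x_1 = 2508^2 mod 10721 = 7558.

7558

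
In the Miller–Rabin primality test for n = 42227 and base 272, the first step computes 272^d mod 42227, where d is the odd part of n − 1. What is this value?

1

n − 1 = 42226 = 2^1 · 21113, so s = 1 and d = 21113.
By repeated squaring, 272^21113 ≡ 1 (mod 42227).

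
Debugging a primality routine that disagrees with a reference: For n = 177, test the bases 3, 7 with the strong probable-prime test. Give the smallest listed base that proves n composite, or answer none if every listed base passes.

n − 1 = 176 = 2^4 · 11, so s = 4 and d = 11.
Base 3: x_0 = 3^11 mod 177 = 147. x_0 is neither 1 nor 176, so continue squaring. x_1 = 147^2 mod 177 = 15. x_2 = 15^2 mod 177 = 48. x_3 = 48^2 mod 177 = 3. Reached i = s−1 = 3 without hitting −1: 3 is a Miller–Rabin witness and 177 is composite.
Base 7: x_0 = 7^11 mod 177 = 94. x_0 is neither 1 nor 176, so continue squaring. x_1 = 94^2 mod 177 = 163. x_2 = 163^2 mod 177 = 19. x_3 = 19^2 mod 177 = 7. Reached i = s−1 = 3 without hitting −1: 7 is a Miller–Rabin witness and 177 is composite.
The smallest witness among the given bases is 3.

3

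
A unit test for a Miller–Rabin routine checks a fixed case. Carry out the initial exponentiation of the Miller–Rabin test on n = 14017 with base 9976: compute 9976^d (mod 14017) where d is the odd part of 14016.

5361

n − 1 = 14016 = 2^6 · 219, so s = 6 and d = 219.
9976^219 mod 14017 = 5361.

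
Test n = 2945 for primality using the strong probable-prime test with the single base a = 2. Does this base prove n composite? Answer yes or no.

yes

n − 1 = 2944 = 2^7 · 23, so s = 7 and d = 23.
By repeated squaring, 2^23 ≡ 1248 (mod 2945).
x_0 = 2^23 mod 2945 = 1248.
x_0 is neither 1 nor 2944, so continue squaring.
x_1 = 1248^2 mod 2945 = 2544.
x_2 = 2544^2 mod 2945 = 1771.
x_3 = 1771^2 mod 2945 = 16.
x_4 = 16^2 mod 2945 = 256.
x_5 = 256^2 mod 2945 = 746.
x_6 = 746^2 mod 2945 = 2856.
Reached i = s−1 = 6 without hitting −1: 2 is a Miller–Rabin witness and 2945 is composite.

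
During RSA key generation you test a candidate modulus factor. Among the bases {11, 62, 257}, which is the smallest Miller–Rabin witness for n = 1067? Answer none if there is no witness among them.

11

n − 1 = 1066 = 2^1 · 533, so s = 1 and d = 533.
Base 11: x_0 = 11^533 mod 1067 = 1001. x_0 ∉ {1, 1066} and s = 1, so 11 is a Miller–Rabin witness and 1067 is composite.
Base 62: x_0 = 62^533 mod 1067 = 618. x_0 ∉ {1, 1066} and s = 1, so 62 is a Miller–Rabin witness and 1067 is composite.
Base 257: x_0 = 257^533 mod 1067 = 42. x_0 ∉ {1, 1066} and s = 1, so 257 is a Miller–Rabin witness and 1067 is composite.
The smallest witness among the given bases is 11.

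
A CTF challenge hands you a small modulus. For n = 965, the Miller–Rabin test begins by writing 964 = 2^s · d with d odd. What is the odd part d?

Halving: 964 → 482 → 241; 241 is odd.
So 964 = 2^2 · 241.

241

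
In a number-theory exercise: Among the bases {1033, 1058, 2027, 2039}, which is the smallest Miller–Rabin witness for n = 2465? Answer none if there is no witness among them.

none

n − 1 = 2464 = 2^5 · 77, so s = 5 and d = 77.
Base 1033: x_0 = 1033^77 mod 2465 = 1288. x_0 is neither 1 nor 2464, so continue squaring. x_1 = 1288^2 mod 2465 = 2464. x_1 ≡ −1, so 1033 is not a witness.
Base 1058: x_0 = 1058^77 mod 2465 = 2163. x_0 is neither 1 nor 2464, so continue squaring. x_1 = 2163^2 mod 2465 = 2464. x_1 ≡ −1, so 1058 is not a witness.
Base 2027: x_0 = 2027^77 mod 2465 = 157. x_0 is neither 1 nor 2464, so continue squaring. x_1 = 157^2 mod 2465 = 2464. x_1 ≡ −1, so 2027 is not a witness.
Base 2039: x_0 = 2039^77 mod 2465 = 2464. x_0 = 2464 ≡ −1, so 2039 is not a witness.
No listed base is a witness for 2465.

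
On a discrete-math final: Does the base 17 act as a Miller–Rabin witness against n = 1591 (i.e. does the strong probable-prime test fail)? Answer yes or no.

n − 1 = 1590 = 2^1 · 795, so s = 1 and d = 795.
x_0 = 17^795 mod 1591 = 1509.
x_0 ∉ {1, 1590} and s = 1, so 17 is a Miller–Rabin witness and 1591 is composite.

yes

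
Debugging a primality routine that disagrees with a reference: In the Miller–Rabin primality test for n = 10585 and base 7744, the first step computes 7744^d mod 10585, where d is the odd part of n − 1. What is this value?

4699

n − 1 = 10584 = 2^3 · 1323, so s = 3 and d = 1323.
7744^1323 mod 10585 = 4699.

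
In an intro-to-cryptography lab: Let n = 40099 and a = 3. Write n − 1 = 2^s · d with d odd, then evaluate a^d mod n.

40098

n − 1 = 40098 = 2^1 · 20049, so s = 1 and d = 20049.
3^20049 mod 40099 = 40098.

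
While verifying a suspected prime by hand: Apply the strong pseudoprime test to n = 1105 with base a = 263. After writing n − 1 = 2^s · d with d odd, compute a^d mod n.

n − 1 = 1104 = 2^4 · 69, so s = 4 and d = 69.
Repeated squaring mod 1105: 263^1 ≡ 263, 263^2 ≡ 659, 263^4 ≡ 16, 263^8 ≡ 256, 263^16 ≡ 341, 263^32 ≡ 256, 263^64 ≡ 341.
69 = 64 + 4 + 1, so 263^69 ≡ 341·16·263 ≡ 638 (mod 1105).

638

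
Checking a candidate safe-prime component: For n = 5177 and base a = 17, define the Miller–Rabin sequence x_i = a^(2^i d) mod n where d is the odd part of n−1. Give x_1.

n − 1 = 5176 = 2^3 · 647, so s = 3 and d = 647.
Repeated squaring mod 5177: 17^1 ≡ 17, 17^2 ≡ 289, 17^4 ≡ 689, 17^8 ≡ 3614, 17^16 ≡ 4602, 17^32 ≡ 4474, 17^64 ≡ 2394, 17^128 ≡ 297, 17^256 ≡ 200, 17^512 ≡ 3761.
647 = 512 + 128 + 4 + 2 + 1, so 17^647 ≡ 3761·297·689·289·17 ≡ 2687 (mod 5177).
x_0 = 2687.
x_1 = 2687^2 mod 5177 = 3231.

3231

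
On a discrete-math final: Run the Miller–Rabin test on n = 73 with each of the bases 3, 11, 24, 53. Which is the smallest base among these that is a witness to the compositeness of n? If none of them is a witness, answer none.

n − 1 = 72 = 2^3 · 9, so s = 3 and d = 9.
Base 3: x_0 = 3^9 mod 73 = 46. x_0 is neither 1 nor 72, so continue squaring. x_1 = 46^2 mod 73 = 72. x_1 ≡ −1, so 3 is not a witness.
Base 11: x_0 = 11^9 mod 73 = 22. x_0 is neither 1 nor 72, so continue squaring. x_1 = 22^2 mod 73 = 46. x_2 = 46^2 mod 73 = 72. x_2 ≡ −1, so 11 is not a witness.
Base 24: x_0 = 24^9 mod 73 = 46. x_0 is neither 1 nor 72, so continue squaring. x_1 = 46^2 mod 73 = 72. x_1 ≡ −1, so 24 is not a witness.
Base 53: x_0 = 53^9 mod 73 = 63. x_0 is neither 1 nor 72, so continue squaring. x_1 = 63^2 mod 73 = 27. x_2 = 27^2 mod 73 = 72. x_2 ≡ −1, so 53 is not a witness.
No listed base is a witness for 73.

none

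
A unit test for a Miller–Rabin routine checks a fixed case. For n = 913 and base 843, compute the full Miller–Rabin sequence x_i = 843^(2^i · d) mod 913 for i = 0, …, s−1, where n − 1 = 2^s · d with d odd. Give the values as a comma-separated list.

743, 597, 339, 796

n − 1 = 912 = 2^4 · 57, so s = 4 and d = 57.
x_0 = 843^57 mod 913 = 743.
x_1 = 743^2 mod 913 = 597.
x_2 = 597^2 mod 913 = 339.
x_3 = 339^2 mod 913 = 796.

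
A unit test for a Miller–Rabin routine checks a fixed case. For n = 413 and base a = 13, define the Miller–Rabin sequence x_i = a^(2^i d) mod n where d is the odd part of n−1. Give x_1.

n − 1 = 412 = 2^2 · 103, so s = 2 and d = 103.
Repeated squaring mod 413: 13^1 ≡ 13, 13^2 ≡ 169, 13^4 ≡ 64, 13^8 ≡ 379, 13^16 ≡ 330, 13^32 ≡ 281, 13^64 ≡ 78.
103 = 64 + 32 + 4 + 2 + 1, so 13^103 ≡ 78·281·64·169·13 ≡ 83 (mod 413).
x_0 = 83.
x_1 = 83^2 mod 413 = 281.

281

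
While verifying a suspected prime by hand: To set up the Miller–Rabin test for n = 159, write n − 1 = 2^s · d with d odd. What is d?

79

Halving: 158 → 79; 79 is odd.
So 158 = 2^1 · 79.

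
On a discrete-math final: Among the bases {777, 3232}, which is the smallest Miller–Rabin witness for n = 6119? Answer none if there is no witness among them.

n − 1 = 6118 = 2^1 · 3059, so s = 1 and d = 3059.
Base 777: x_0 = 777^3059 mod 6119 = 1. x_0 = 1, so 777 is not a witness.
Base 3232: x_0 = 3232^3059 mod 6119 = 6118. x_0 = 6118 ≡ −1, so 3232 is not a witness.
No listed base is a witness for 6119.

none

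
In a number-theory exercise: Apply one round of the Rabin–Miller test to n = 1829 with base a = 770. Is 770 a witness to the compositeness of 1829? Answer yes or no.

yes

n − 1 = 1828 = 2^2 · 457, so s = 2 and d = 457.
x_0 = 770^457 mod 1829 = 1018.
x_0 is neither 1 nor 1828, so continue squaring.
x_1 = 1018^2 mod 1829 = 1110.
Reached i = s−1 = 1 without hitting −1: 770 is a Miller–Rabin witness and 1829 is composite.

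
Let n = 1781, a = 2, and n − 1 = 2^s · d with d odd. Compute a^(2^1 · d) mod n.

n − 1 = 1780 = 2^2 · 445, so s = 2 and d = 445.
x_0 = 2^445 mod 1781 = 951.
x_1 = 951^2 mod 1781 = 1434.

1434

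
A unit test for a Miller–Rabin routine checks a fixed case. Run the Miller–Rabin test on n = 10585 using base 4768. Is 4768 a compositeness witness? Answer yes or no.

n − 1 = 10584 = 2^3 · 1323, so s = 3 and d = 1323.
Repeated squaring mod 10585: 4768^1 ≡ 4768, 4768^2 ≡ 7829, 4768^4 ≡ 6091, 4768^8 ≡ 10441, 4768^16 ≡ 10151, 4768^32 ≡ 8411, 4768^64 ≡ 5366, 4768^128 ≡ 2756, 4768^256 ≡ 6091, 4768^512 ≡ 10441, 4768^1024 ≡ 10151.
1323 = 1024 + 256 + 32 + 8 + 2 + 1, so 4768^1323 ≡ 10151·6091·8411·10441·7829·4768 ≡ 9152 (mod 10585).
x_0 = 4768^1323 mod 10585 = 9152.
x_0 is neither 1 nor 10584, so continue squaring.
x_1 = 9152^2 mod 10585 = 10584.
x_1 ≡ −1, so 4768 is not a witness.

no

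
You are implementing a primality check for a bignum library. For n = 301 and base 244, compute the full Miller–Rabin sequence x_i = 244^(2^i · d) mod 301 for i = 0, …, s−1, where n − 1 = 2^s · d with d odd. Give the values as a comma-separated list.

n − 1 = 300 = 2^2 · 75, so s = 2 and d = 75.
x_0 = 244^75 mod 301 = 118.
x_1 = 118^2 mod 301 = 78.

118, 78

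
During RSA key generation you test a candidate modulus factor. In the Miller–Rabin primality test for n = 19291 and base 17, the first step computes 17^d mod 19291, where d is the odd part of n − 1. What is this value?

7574

n − 1 = 19290 = 2^1 · 9645, so s = 1 and d = 9645.
17^9645 mod 19291 = 7574.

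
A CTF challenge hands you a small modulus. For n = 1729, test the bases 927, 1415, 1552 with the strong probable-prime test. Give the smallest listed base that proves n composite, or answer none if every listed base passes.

n − 1 = 1728 = 2^6 · 27, so s = 6 and d = 27.
Base 927: x_0 = 927^27 mod 1729 = 1728. x_0 = 1728 ≡ −1, so 927 is not a witness.
Base 1415: x_0 = 1415^27 mod 1729 = 1331. x_0 is neither 1 nor 1728, so continue squaring. x_1 = 1331^2 mod 1729 = 1065. x_2 = 1065^2 mod 1729 = 1. x_2 = 1 but x_1 ≠ ±1, a nontrivial square root of 1 — 1415 is a witness and 1729 is composite.
Base 1552: x_0 = 1552^27 mod 1729 = 398. x_0 is neither 1 nor 1728, so continue squaring. x_1 = 398^2 mod 1729 = 1065. x_2 = 1065^2 mod 1729 = 1. x_2 = 1 but x_1 ≠ ±1, a nontrivial square root of 1 — 1552 is a witness and 1729 is composite.
The smallest witness among the given bases is 1415.

1415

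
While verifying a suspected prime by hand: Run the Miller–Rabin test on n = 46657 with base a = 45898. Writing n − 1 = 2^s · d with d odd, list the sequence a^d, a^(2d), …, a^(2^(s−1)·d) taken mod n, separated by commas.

12241, 26454, 5773, 14431, 23570, 1

n − 1 = 46656 = 2^6 · 729, so s = 6 and d = 729.
x_0 = 45898^729 mod 46657 = 12241.
x_1 = 12241^2 mod 46657 = 26454.
x_2 = 26454^2 mod 46657 = 5773.
x_3 = 5773^2 mod 46657 = 14431.
x_4 = 14431^2 mod 46657 = 23570.
x_5 = 23570^2 mod 46657 = 1.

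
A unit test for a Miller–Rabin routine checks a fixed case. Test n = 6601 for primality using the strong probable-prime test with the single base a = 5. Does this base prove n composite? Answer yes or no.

yes

n − 1 = 6600 = 2^3 · 825, so s = 3 and d = 825.
Repeated squaring mod 6601: 5^1 ≡ 5, 5^2 ≡ 25, 5^4 ≡ 625, 5^8 ≡ 1166, 5^16 ≡ 6351, 5^32 ≡ 3091, 5^64 ≡ 2634, 5^128 ≡ 305, 5^256 ≡ 611, 5^512 ≡ 3665.
825 = 512 + 256 + 32 + 16 + 8 + 1, so 5^825 ≡ 3665·611·3091·6351·1166·5 ≡ 3863 (mod 6601).
x_0 = 5^825 mod 6601 = 3863.
x_0 is neither 1 nor 6600, so continue squaring.
x_1 = 3863^2 mod 6601 = 4509.
x_2 = 4509^2 mod 6601 = 1.
x_2 = 1 but x_1 ≠ ±1, a nontrivial square root of 1 — 5 is a witness and 6601 is composite.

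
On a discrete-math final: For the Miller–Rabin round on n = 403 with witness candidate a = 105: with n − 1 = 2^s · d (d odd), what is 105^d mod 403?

n − 1 = 402 = 2^1 · 201, so s = 1 and d = 201.
By repeated squaring, 105^201 ≡ 339 (mod 403).

339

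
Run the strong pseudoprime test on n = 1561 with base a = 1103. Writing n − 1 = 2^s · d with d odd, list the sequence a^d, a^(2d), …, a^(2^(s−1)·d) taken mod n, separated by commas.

n − 1 = 1560 = 2^3 · 195, so s = 3 and d = 195.
x_0 = 1103^195 mod 1561 = 1457.
x_1 = 1457^2 mod 1561 = 1450.
x_2 = 1450^2 mod 1561 = 1394.

1457, 1450, 1394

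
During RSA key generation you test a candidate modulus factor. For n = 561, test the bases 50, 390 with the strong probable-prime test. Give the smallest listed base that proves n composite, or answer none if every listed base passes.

n − 1 = 560 = 2^4 · 35, so s = 4 and d = 35.
Base 50: x_0 = 50^35 mod 561 = 560. x_0 = 560 ≡ −1, so 50 is not a witness.
Base 390: x_0 = 390^35 mod 561 = 441. x_0 is neither 1 nor 560, so continue squaring. x_1 = 441^2 mod 561 = 375. x_2 = 375^2 mod 561 = 375. x_3 = 375^2 mod 561 = 375. Reached i = s−1 = 3 without hitting −1: 390 is a Miller–Rabin witness and 561 is composite.
The smallest witness among the given bases is 390.

390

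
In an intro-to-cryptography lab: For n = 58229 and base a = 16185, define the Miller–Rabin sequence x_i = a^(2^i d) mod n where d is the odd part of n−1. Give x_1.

58228

n − 1 = 58228 = 2^2 · 14557, so s = 2 and d = 14557.
x_0 = 16185^14557 mod 58229 = 42279.
x_1 = 42279^2 mod 58229 = 58228.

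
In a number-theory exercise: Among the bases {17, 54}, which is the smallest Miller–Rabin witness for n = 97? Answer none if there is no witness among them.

none

n − 1 = 96 = 2^5 · 3, so s = 5 and d = 3.
Base 17: x_0 = 17^3 mod 97 = 63. x_0 is neither 1 nor 96, so continue squaring. x_1 = 63^2 mod 97 = 89. x_2 = 89^2 mod 97 = 64. x_3 = 64^2 mod 97 = 22. x_4 = 22^2 mod 97 = 96. x_4 ≡ −1, so 17 is not a witness.
Base 54: x_0 = 54^3 mod 97 = 33. x_0 is neither 1 nor 96, so continue squaring. x_1 = 33^2 mod 97 = 22. x_2 = 22^2 mod 97 = 96. x_2 ≡ −1, so 54 is not a witness.
No listed base is a witness for 97.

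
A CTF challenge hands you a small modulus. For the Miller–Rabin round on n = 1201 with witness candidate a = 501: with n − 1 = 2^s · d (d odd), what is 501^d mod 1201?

7

n − 1 = 1200 = 2^4 · 75, so s = 4 and d = 75.
501^75 mod 1201 = 7.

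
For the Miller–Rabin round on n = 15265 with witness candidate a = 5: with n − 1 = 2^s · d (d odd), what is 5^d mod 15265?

n − 1 = 15264 = 2^5 · 477, so s = 5 and d = 477.
Repeated squaring mod 15265: 5^1 ≡ 5, 5^2 ≡ 25, 5^4 ≡ 625, 5^8 ≡ 9000, 5^16 ≡ 3910, 5^32 ≡ 7835, 5^64 ≡ 6660, 5^128 ≡ 10775, 5^256 ≡ 10300.
477 = 256 + 128 + 64 + 16 + 8 + 4 + 1, so 5^477 ≡ 10300·10775·6660·3910·9000·625·5 ≡ 6415 (mod 15265).

6415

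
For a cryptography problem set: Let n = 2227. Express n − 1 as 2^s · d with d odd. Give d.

Halving: 2226 → 1113; 1113 is odd.
So 2226 = 2^1 · 1113.

1113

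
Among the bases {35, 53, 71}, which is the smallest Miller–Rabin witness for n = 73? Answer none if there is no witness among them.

none

n − 1 = 72 = 2^3 · 9, so s = 3 and d = 9.
Base 35: x_0 = 35^9 mod 73 = 27. x_0 is neither 1 nor 72, so continue squaring. x_1 = 27^2 mod 73 = 72. x_1 ≡ −1, so 35 is not a witness.
Base 53: x_0 = 53^9 mod 73 = 63. x_0 is neither 1 nor 72, so continue squaring. x_1 = 63^2 mod 73 = 27. x_2 = 27^2 mod 73 = 72. x_2 ≡ −1, so 53 is not a witness.
Base 71: x_0 = 71^9 mod 73 = 72. x_0 = 72 ≡ −1, so 71 is not a witness.
No listed base is a witness for 73.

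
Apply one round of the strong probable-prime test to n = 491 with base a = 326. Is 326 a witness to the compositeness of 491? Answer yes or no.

n − 1 = 490 = 2^1 · 245, so s = 1 and d = 245.
By repeated squaring, 326^245 ≡ 490 (mod 491).
x_0 = 326^245 mod 491 = 490.
x_0 = 490 ≡ −1, so 326 is not a witness.

no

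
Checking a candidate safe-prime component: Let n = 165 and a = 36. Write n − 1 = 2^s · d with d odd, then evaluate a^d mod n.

n − 1 = 164 = 2^2 · 41, so s = 2 and d = 41.
Repeated squaring mod 165: 36^1 ≡ 36, 36^2 ≡ 141, 36^4 ≡ 81, 36^8 ≡ 126, 36^16 ≡ 36, 36^32 ≡ 141.
41 = 32 + 8 + 1, so 36^41 ≡ 141·126·36 ≡ 36 (mod 165).

36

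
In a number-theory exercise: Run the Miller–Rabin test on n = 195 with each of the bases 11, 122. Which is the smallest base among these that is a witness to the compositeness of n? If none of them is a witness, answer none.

n − 1 = 194 = 2^1 · 97, so s = 1 and d = 97.
Base 11: x_0 = 11^97 mod 195 = 11. x_0 ∉ {1, 194} and s = 1, so 11 is a Miller–Rabin witness and 195 is composite.
Base 122: x_0 = 122^97 mod 195 = 122. x_0 ∉ {1, 194} and s = 1, so 122 is a Miller–Rabin witness and 195 is composite.
The smallest witness among the given bases is 11.

11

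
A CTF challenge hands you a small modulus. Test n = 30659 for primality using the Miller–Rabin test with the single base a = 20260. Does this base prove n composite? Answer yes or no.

yes

n − 1 = 30658 = 2^1 · 15329, so s = 1 and d = 15329.
Repeated squaring mod 30659: 20260^1 ≡ 20260, 20260^2 ≡ 4908, 20260^4 ≡ 21149, 20260^8 ≡ 26709, 20260^16 ≡ 27728, 20260^32 ≡ 6241, 20260^64 ≡ 13151, 20260^128 ≡ 1382, 20260^256 ≡ 9066, 20260^512 ≡ 26236, 20260^1024 ≡ 2487, 20260^2048 ≡ 22710, 20260^4096 ≡ 29061, 20260^8192 ≡ 8907.
15329 = 8192 + 4096 + 2048 + 512 + 256 + 128 + 64 + 32 + 1, so 20260^15329 ≡ 8907·29061·22710·26236·9066·1382·13151·6241·20260 ≡ 28159 (mod 30659).
x_0 = 20260^15329 mod 30659 = 28159.
x_0 ∉ {1, 30658} and s = 1, so 20260 is a Miller–Rabin witness and 30659 is composite.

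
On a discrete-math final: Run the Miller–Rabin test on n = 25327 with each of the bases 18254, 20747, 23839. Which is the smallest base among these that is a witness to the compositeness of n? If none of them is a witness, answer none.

20747

n − 1 = 25326 = 2^1 · 12663, so s = 1 and d = 12663.
Base 18254: x_0 = 18254^12663 mod 25327 = 25326. x_0 = 25326 ≡ −1, so 18254 is not a witness.
Base 20747: x_0 = 20747^12663 mod 25327 = 21716. x_0 ∉ {1, 25326} and s = 1, so 20747 is a Miller–Rabin witness and 25327 is composite.
Base 23839: x_0 = 23839^12663 mod 25327 = 2108. x_0 ∉ {1, 25326} and s = 1, so 23839 is a Miller–Rabin witness and 25327 is composite.
The smallest witness among the given bases is 20747.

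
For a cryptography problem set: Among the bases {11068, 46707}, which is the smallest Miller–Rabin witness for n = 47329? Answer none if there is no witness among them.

n − 1 = 47328 = 2^5 · 1479, so s = 5 and d = 1479.
Base 11068: x_0 = 11068^1479 mod 47329 = 23952. x_0 is neither 1 nor 47328, so continue squaring. x_1 = 23952^2 mod 47329 = 23495. x_2 = 23495^2 mod 47329 = 16898. x_3 = 16898^2 mod 47329 = 6547. x_4 = 6547^2 mod 47329 = 30464. Reached i = s−1 = 4 without hitting −1: 11068 is a Miller–Rabin witness and 47329 is composite.
Base 46707: x_0 = 46707^1479 mod 47329 = 33527. x_0 is neither 1 nor 47328, so continue squaring. x_1 = 33527^2 mod 47329 = 43308. x_2 = 43308^2 mod 47329 = 29252. x_3 = 29252^2 mod 47329 = 18513. x_4 = 18513^2 mod 47329 = 21880. Reached i = s−1 = 4 without hitting −1: 46707 is a Miller–Rabin witness and 47329 is composite.
The smallest witness among the given bases is 11068.

11068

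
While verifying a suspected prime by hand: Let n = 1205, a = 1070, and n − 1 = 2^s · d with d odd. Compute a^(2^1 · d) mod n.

n − 1 = 1204 = 2^2 · 301, so s = 2 and d = 301.
By repeated squaring, 1070^301 ≡ 1070 (mod 1205).
x_0 = 1070.
x_1 = 1070^2 mod 1205 = 150.

150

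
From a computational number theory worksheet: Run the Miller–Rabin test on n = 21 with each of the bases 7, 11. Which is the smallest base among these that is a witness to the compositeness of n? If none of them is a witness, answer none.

n − 1 = 20 = 2^2 · 5, so s = 2 and d = 5.
Base 7: x_0 = 7^5 mod 21 = 7. x_0 is neither 1 nor 20, so continue squaring. x_1 = 7^2 mod 21 = 7. Reached i = s−1 = 1 without hitting −1: 7 is a Miller–Rabin witness and 21 is composite.
Base 11: x_0 = 11^5 mod 21 = 2. x_0 is neither 1 nor 20, so continue squaring. x_1 = 2^2 mod 21 = 4. Reached i = s−1 = 1 without hitting −1: 11 is a Miller–Rabin witness and 21 is composite.
The smallest witness among the given bases is 7.

7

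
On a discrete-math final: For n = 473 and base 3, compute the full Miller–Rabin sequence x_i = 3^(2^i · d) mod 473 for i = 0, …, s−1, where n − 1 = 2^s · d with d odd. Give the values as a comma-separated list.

n − 1 = 472 = 2^3 · 59, so s = 3 and d = 59.
x_0 = 3^59 mod 473 = 26.
x_1 = 26^2 mod 473 = 203.
x_2 = 203^2 mod 473 = 58.

26, 203, 58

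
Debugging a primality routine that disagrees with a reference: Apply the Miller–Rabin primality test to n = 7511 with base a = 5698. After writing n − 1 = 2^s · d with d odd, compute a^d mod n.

n − 1 = 7510 = 2^1 · 3755, so s = 1 and d = 3755.
5698^3755 mod 7511 = 5180.

5180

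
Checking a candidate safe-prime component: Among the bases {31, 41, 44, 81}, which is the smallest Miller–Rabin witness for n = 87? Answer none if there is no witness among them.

31

n − 1 = 86 = 2^1 · 43, so s = 1 and d = 43.
Base 31: x_0 = 31^43 mod 87 = 85. x_0 ∉ {1, 86} and s = 1, so 31 is a Miller–Rabin witness and 87 is composite.
Base 41: x_0 = 41^43 mod 87 = 17. x_0 ∉ {1, 86} and s = 1, so 41 is a Miller–Rabin witness and 87 is composite.
Base 44: x_0 = 44^43 mod 87 = 14. x_0 ∉ {1, 86} and s = 1, so 44 is a Miller–Rabin witness and 87 is composite.
Base 81: x_0 = 81^43 mod 87 = 81. x_0 ∉ {1, 86} and s = 1, so 81 is a Miller–Rabin witness and 87 is composite.
The smallest witness among the given bases is 31.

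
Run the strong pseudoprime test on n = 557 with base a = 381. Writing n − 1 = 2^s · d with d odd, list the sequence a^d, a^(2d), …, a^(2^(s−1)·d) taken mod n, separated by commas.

439, 556

n − 1 = 556 = 2^2 · 139, so s = 2 and d = 139.
x_0 = 381^139 mod 557 = 439.
x_1 = 439^2 mod 557 = 556.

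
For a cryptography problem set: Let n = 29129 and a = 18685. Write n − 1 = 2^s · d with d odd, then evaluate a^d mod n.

7973

n − 1 = 29128 = 2^3 · 3641, so s = 3 and d = 3641.
Repeated squaring mod 29129: 18685^1 ≡ 18685, 18685^2 ≡ 18160, 18685^4 ≡ 16191, 18685^8 ≡ 16610, 18685^16 ≡ 11341, 18685^32 ≡ 13746, 18685^64 ≡ 21822, 18685^128 ≡ 27921, 18685^256 ≡ 2814, 18685^512 ≡ 24637, 18685^1024 ≡ 20796, 18685^2048 ≡ 24482.
3641 = 2048 + 1024 + 512 + 32 + 16 + 8 + 1, so 18685^3641 ≡ 24482·20796·24637·13746·11341·16610·18685 ≡ 7973 (mod 29129).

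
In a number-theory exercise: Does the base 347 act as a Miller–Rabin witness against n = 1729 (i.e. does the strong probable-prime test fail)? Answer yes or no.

no

n − 1 = 1728 = 2^6 · 27, so s = 6 and d = 27.
Repeated squaring mod 1729: 347^1 ≡ 347, 347^2 ≡ 1108, 347^4 ≡ 74, 347^8 ≡ 289, 347^16 ≡ 529.
27 = 16 + 8 + 2 + 1, so 347^27 ≡ 529·289·1108·347 ≡ 1 (mod 1729).
x_0 = 347^27 mod 1729 = 1.
x_0 = 1, so 347 is not a witness.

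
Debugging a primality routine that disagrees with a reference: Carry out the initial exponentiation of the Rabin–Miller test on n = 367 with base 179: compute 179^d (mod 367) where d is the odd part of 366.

n − 1 = 366 = 2^1 · 183, so s = 1 and d = 183.
179^183 mod 367 = 366.

366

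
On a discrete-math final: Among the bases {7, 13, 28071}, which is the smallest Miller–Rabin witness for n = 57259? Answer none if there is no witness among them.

none

n − 1 = 57258 = 2^1 · 28629, so s = 1 and d = 28629.
Base 7: x_0 = 7^28629 mod 57259 = 1. x_0 = 1, so 7 is not a witness.
Base 13: x_0 = 13^28629 mod 57259 = 57258. x_0 = 57258 ≡ −1, so 13 is not a witness.
Base 28071: x_0 = 28071^28629 mod 57259 = 57258. x_0 = 57258 ≡ −1, so 28071 is not a witness.
No listed base is a witness for 57259.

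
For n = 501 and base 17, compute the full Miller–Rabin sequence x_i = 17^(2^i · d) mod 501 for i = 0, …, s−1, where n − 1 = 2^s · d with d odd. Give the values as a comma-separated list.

n − 1 = 500 = 2^2 · 125, so s = 2 and d = 125.
x_0 = 17^125 mod 501 = 479.
x_1 = 479^2 mod 501 = 484.

479, 484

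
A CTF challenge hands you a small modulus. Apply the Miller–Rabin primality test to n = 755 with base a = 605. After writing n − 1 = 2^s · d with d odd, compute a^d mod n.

605

n − 1 = 754 = 2^1 · 377, so s = 1 and d = 377.
Repeated squaring mod 755: 605^1 ≡ 605, 605^2 ≡ 605, 605^4 ≡ 605, 605^8 ≡ 605, 605^16 ≡ 605, 605^32 ≡ 605, 605^64 ≡ 605, 605^128 ≡ 605, 605^256 ≡ 605.
377 = 256 + 64 + 32 + 16 + 8 + 1, so 605^377 ≡ 605·605·605·605·605·605 ≡ 605 (mod 755).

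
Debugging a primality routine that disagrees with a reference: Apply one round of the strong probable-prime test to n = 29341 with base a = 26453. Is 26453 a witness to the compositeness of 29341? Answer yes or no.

no

n − 1 = 29340 = 2^2 · 7335, so s = 2 and d = 7335.
x_0 = 26453^7335 mod 29341 = 13980.
x_0 is neither 1 nor 29340, so continue squaring.
x_1 = 13980^2 mod 29341 = 29340.
x_1 ≡ −1, so 26453 is not a witness.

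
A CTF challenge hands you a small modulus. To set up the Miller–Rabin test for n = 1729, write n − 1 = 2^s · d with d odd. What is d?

27

Halving: 1728 → 864 → 432 → 216 → 108 → 54 → 27; 27 is odd.
So 1728 = 2^6 · 27.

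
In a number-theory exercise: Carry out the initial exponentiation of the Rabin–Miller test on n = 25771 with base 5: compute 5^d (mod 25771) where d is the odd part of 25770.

n − 1 = 25770 = 2^1 · 12885, so s = 1 and d = 12885.
By repeated squaring, 5^12885 ≡ 1 (mod 25771).

1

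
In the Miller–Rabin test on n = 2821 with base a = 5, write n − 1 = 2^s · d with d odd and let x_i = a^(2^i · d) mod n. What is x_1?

n − 1 = 2820 = 2^2 · 705, so s = 2 and d = 705.
x_0 = 5^705 mod 2821 = 993.
x_1 = 993^2 mod 2821 = 1520.

1520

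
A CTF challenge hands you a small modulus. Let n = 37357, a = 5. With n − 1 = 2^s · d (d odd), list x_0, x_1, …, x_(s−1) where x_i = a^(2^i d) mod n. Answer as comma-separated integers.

12828, 37356

n − 1 = 37356 = 2^2 · 9339, so s = 2 and d = 9339.
x_0 = 5^9339 mod 37357 = 12828.
x_1 = 12828^2 mod 37357 = 37356.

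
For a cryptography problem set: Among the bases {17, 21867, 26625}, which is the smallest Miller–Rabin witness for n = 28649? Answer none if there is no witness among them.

n − 1 = 28648 = 2^3 · 3581, so s = 3 and d = 3581.
Base 17: x_0 = 17^3581 mod 28649 = 28648. x_0 = 28648 ≡ −1, so 17 is not a witness.
Base 21867: x_0 = 21867^3581 mod 28649 = 10535. x_0 is neither 1 nor 28648, so continue squaring. x_1 = 10535^2 mod 28649 = 28648. x_1 ≡ −1, so 21867 is not a witness.
Base 26625: x_0 = 26625^3581 mod 28649 = 16874. x_0 is neither 1 nor 28648, so continue squaring. x_1 = 16874^2 mod 28649 = 18114. x_2 = 18114^2 mod 28649 = 28648. x_2 ≡ −1, so 26625 is not a witness.
No listed base is a witness for 28649.

none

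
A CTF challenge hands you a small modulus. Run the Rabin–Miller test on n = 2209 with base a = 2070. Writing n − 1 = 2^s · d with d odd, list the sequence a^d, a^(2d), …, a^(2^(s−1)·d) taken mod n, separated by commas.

1552, 894, 1787, 1364, 518

n − 1 = 2208 = 2^5 · 69, so s = 5 and d = 69.
x_0 = 2070^69 mod 2209 = 1552.
x_1 = 1552^2 mod 2209 = 894.
x_2 = 894^2 mod 2209 = 1787.
x_3 = 1787^2 mod 2209 = 1364.
x_4 = 1364^2 mod 2209 = 518.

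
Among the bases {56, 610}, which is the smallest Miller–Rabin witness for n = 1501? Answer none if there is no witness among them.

610

n − 1 = 1500 = 2^2 · 375, so s = 2 and d = 375.
Base 56: x_0 = 56^375 mod 1501 = 1500. x_0 = 1500 ≡ −1, so 56 is not a witness.
Base 610: x_0 = 610^375 mod 1501 = 1019. x_0 is neither 1 nor 1500, so continue squaring. x_1 = 1019^2 mod 1501 = 1170. Reached i = s−1 = 1 without hitting −1: 610 is a Miller–Rabin witness and 1501 is composite.
The smallest witness among the given bases is 610.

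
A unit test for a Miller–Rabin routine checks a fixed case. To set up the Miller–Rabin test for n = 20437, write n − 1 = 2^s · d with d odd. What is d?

5109

Halving: 20436 → 10218 → 5109; 5109 is odd.
So 20436 = 2^2 · 5109.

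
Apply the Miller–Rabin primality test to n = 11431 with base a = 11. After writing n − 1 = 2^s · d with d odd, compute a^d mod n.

n − 1 = 11430 = 2^1 · 5715, so s = 1 and d = 5715.
Repeated squaring mod 11431: 11^1 ≡ 11, 11^2 ≡ 121, 11^4 ≡ 3210, 11^8 ≡ 4769, 11^16 ≡ 7102, 11^32 ≡ 4832, 11^64 ≡ 6122, 11^128 ≡ 8066, 11^256 ≡ 6535, 11^512 ≡ 9, 11^1024 ≡ 81, 11^2048 ≡ 6561, 11^4096 ≡ 9006.
5715 = 4096 + 1024 + 512 + 64 + 16 + 2 + 1, so 11^5715 ≡ 9006·81·9·6122·7102·121·11 ≡ 9766 (mod 11431).

9766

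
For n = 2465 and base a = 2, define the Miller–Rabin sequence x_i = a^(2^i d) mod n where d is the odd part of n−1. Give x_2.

n − 1 = 2464 = 2^5 · 77, so s = 5 and d = 77.
x_0 = 2^77 mod 2465 = 1902.
x_1 = 1902^2 mod 2465 = 1449.
x_2 = 1449^2 mod 2465 = 1886.

1886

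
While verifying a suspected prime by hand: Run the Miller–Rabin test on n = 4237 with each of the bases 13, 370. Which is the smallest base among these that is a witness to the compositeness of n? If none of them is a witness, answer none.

13

n − 1 = 4236 = 2^2 · 1059, so s = 2 and d = 1059.
Base 13: x_0 = 13^1059 mod 4237 = 141. x_0 is neither 1 nor 4236, so continue squaring. x_1 = 141^2 mod 4237 = 2933. Reached i = s−1 = 1 without hitting −1: 13 is a Miller–Rabin witness and 4237 is composite.
Base 370: x_0 = 370^1059 mod 4237 = 2728. x_0 is neither 1 nor 4236, so continue squaring. x_1 = 2728^2 mod 4237 = 1812. Reached i = s−1 = 1 without hitting −1: 370 is a Miller–Rabin witness and 4237 is composite.
The smallest witness among the given bases is 13.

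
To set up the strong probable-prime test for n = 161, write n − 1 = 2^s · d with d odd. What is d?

Halving: 160 → 80 → 40 → 20 → 10 → 5; 5 is odd.
So 160 = 2^5 · 5.

5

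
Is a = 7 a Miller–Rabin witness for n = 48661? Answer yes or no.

no

n − 1 = 48660 = 2^2 · 12165, so s = 2 and d = 12165.
Repeated squaring mod 48661: 7^1 ≡ 7, 7^2 ≡ 49, 7^4 ≡ 2401, 7^8 ≡ 22803, 7^16 ≡ 34024, 7^32 ≡ 36047, 7^64 ≡ 40187, 7^128 ≡ 33701, 7^256 ≡ 9661, 7^512 ≡ 3123, 7^1024 ≡ 20929, 7^2048 ≡ 25380, 7^4096 ≡ 18743, 7^8192 ≡ 16290.
12165 = 8192 + 2048 + 1024 + 512 + 256 + 128 + 4 + 1, so 7^12165 ≡ 16290·25380·20929·3123·9661·33701·2401·7 ≡ 48660 (mod 48661).
x_0 = 7^12165 mod 48661 = 48660.
x_0 = 48660 ≡ −1, so 7 is not a witness.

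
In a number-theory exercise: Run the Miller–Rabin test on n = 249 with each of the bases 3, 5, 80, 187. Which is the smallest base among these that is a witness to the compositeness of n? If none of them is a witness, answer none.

3

n − 1 = 248 = 2^3 · 31, so s = 3 and d = 31.
Base 3: x_0 = 3^31 mod 249 = 30. x_0 is neither 1 nor 248, so continue squaring. x_1 = 30^2 mod 249 = 153. x_2 = 153^2 mod 249 = 3. Reached i = s−1 = 2 without hitting −1: 3 is a Miller–Rabin witness and 249 is composite.
Base 5: x_0 = 5^31 mod 249 = 98. x_0 is neither 1 nor 248, so continue squaring. x_1 = 98^2 mod 249 = 142. x_2 = 142^2 mod 249 = 244. Reached i = s−1 = 2 without hitting −1: 5 is a Miller–Rabin witness and 249 is composite.
Base 80: x_0 = 80^31 mod 249 = 53. x_0 is neither 1 nor 248, so continue squaring. x_1 = 53^2 mod 249 = 70. x_2 = 70^2 mod 249 = 169. Reached i = s−1 = 2 without hitting −1: 80 is a Miller–Rabin witness and 249 is composite.
Base 187: x_0 = 187^31 mod 249 = 37. x_0 is neither 1 nor 248, so continue squaring. x_1 = 37^2 mod 249 = 124. x_2 = 124^2 mod 249 = 187. Reached i = s−1 = 2 without hitting −1: 187 is a Miller–Rabin witness and 249 is composite.
The smallest witness among the given bases is 3.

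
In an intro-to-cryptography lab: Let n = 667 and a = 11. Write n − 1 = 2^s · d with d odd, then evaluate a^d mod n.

135

n − 1 = 666 = 2^1 · 333, so s = 1 and d = 333.
By repeated squaring, 11^333 ≡ 135 (mod 667).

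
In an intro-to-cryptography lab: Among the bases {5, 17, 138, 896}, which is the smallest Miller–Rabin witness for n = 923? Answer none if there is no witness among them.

n − 1 = 922 = 2^1 · 461, so s = 1 and d = 461.
Base 5: x_0 = 5^461 mod 923 = 5. x_0 ∉ {1, 922} and s = 1, so 5 is a Miller–Rabin witness and 923 is composite.
Base 17: x_0 = 17^461 mod 923 = 88. x_0 ∉ {1, 922} and s = 1, so 17 is a Miller–Rabin witness and 923 is composite.
Base 138: x_0 = 138^461 mod 923 = 164. x_0 ∉ {1, 922} and s = 1, so 138 is a Miller–Rabin witness and 923 is composite.
Base 896: x_0 = 896^461 mod 923 = 454. x_0 ∉ {1, 922} and s = 1, so 896 is a Miller–Rabin witness and 923 is composite.
The smallest witness among the given bases is 5.

5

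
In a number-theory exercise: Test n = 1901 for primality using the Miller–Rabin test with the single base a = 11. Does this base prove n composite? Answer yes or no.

n − 1 = 1900 = 2^2 · 475, so s = 2 and d = 475.
Repeated squaring mod 1901: 11^1 ≡ 11, 11^2 ≡ 121, 11^4 ≡ 1334, 11^8 ≡ 220, 11^16 ≡ 875, 11^32 ≡ 1423, 11^64 ≡ 364, 11^128 ≡ 1327, 11^256 ≡ 603.
475 = 256 + 128 + 64 + 16 + 8 + 2 + 1, so 11^475 ≡ 603·1327·364·875·220·121·11 ≡ 1 (mod 1901).
x_0 = 11^475 mod 1901 = 1.
x_0 = 1, so 11 is not a witness.

no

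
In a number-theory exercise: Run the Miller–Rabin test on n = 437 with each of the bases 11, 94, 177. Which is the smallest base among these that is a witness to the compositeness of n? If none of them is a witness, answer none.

11

n − 1 = 436 = 2^2 · 109, so s = 2 and d = 109.
Base 11: x_0 = 11^109 mod 437 = 182. x_0 is neither 1 nor 436, so continue squaring. x_1 = 182^2 mod 437 = 349. Reached i = s−1 = 1 without hitting −1: 11 is a Miller–Rabin witness and 437 is composite.
Base 94: x_0 = 94^109 mod 437 = 265. x_0 is neither 1 nor 436, so continue squaring. x_1 = 265^2 mod 437 = 305. Reached i = s−1 = 1 without hitting −1: 94 is a Miller–Rabin witness and 437 is composite.
Base 177: x_0 = 177^109 mod 437 = 82. x_0 is neither 1 nor 436, so continue squaring. x_1 = 82^2 mod 437 = 169. Reached i = s−1 = 1 without hitting −1: 177 is a Miller–Rabin witness and 437 is composite.
The smallest witness among the given bases is 11.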